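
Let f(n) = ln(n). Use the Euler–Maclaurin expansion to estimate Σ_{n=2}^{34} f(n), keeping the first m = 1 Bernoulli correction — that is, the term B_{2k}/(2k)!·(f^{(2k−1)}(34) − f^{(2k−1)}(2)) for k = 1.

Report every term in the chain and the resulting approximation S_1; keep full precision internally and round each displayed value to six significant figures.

∫_2^34 ln(x) dx evaluates to 86.5100.
½[f(2) + f(34)] = ½[0.693147 + 3.52636] = 2.10975.
Running total after boundary: 88.6197.
k=1: B_{2}/(2)! × [f^{(1)}(34) − f^{(1)}(2)] = 1/12 × (0.0294118 − 0.500000) = -0.0392157.

S_1 ≈ 88.5805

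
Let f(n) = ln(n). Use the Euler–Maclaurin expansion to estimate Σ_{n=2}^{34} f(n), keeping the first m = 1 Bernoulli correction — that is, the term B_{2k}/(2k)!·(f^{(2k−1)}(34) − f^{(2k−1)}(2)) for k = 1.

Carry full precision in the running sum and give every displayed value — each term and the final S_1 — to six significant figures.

S_1 ≈ 88.5805

∫_2^34 ln(x) dx evaluates to 86.5100.
½[f(2) + f(34)] = ½[0.693147 + 3.52636] = 2.10975.
Integral + boundary = 88.6197.
Order-1 term: 1/12 · (0.0294118 − 0.500000) = -0.0392157.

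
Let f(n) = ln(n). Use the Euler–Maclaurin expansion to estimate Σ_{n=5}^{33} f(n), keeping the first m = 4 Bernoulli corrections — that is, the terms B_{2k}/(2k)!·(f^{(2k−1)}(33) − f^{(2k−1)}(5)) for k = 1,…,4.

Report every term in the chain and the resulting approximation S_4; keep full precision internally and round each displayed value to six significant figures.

S_4 ≈ 81.8764

Integral: ∫_5^33 ln(x) dx = 79.3376.
Endpoint term: (f(5) + f(33))/2 = (1.60944 + 3.49651)/2 = 2.55297.
So far: 81.8905.
Correction k=1: B_{2}/2! · (f^{(1)}(33) − f^{(1)}(5)) = 1/12 · (0.0303030 − 0.200000) = -0.0141414.
After k=1: 81.8764.
Correction k=2: B_{4}/4! · (f^{(3)}(33) − f^{(3)}(5)) = −1/720 · (5.56529e-05 − 0.0160000) = 2.21449e-05.
After k=2: 81.8764.
Correction k=3: B_{6}/6! · (f^{(5)}(33) − f^{(5)}(5)) = 1/30240 · (6.13256e-07 − 0.00768000) = -2.53948e-07.
After k=3: 81.8764.
Correction k=4: B_{8}/8! · (f^{(7)}(33) − f^{(7)}(5)) = −1/1209600 · (1.68941e-08 − 0.00921600) = 7.61903e-09.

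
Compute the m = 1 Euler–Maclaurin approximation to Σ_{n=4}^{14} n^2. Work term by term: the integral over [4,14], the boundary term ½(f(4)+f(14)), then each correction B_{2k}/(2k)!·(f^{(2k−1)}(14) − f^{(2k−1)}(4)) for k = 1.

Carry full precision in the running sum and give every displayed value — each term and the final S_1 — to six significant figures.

S_1 ≈ 1001.00

Integral: ∫_4^14 x^2 dx = 893.333.
Endpoint term: (f(4) + f(14))/2 = (16.0000 + 196.000)/2 = 106.000.
Running total after boundary: 999.333.
Correction k=1: B_{2}/2! · (f^{(1)}(14) − f^{(1)}(4)) = 1/12 · (28.0000 − 8.00000) = 1.66667.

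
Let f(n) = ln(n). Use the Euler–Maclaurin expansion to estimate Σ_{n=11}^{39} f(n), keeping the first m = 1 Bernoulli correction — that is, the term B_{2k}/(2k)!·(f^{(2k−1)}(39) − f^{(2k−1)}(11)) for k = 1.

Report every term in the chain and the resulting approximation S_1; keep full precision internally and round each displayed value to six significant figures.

∫_11^39 ln(x) dx evaluates to 88.5021.
Endpoint term: (f(11) + f(39))/2 = (2.39790 + 3.66356)/2 = 3.03073.
Running total after boundary: 91.5328.
Order-1 term: 1/12 · (0.0256410 − 0.0909091) = -0.00543901.

S_1 ≈ 91.5273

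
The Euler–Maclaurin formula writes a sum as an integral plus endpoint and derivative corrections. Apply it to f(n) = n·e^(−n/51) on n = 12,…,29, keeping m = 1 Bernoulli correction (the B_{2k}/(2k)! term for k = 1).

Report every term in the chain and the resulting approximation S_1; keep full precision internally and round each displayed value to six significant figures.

Integral: ∫_12^29 x·e^(−x/51) dx = 228.844.
Endpoint term: (f(12) + f(29))/2 = (9.48406 + 16.4228)/2 = 12.9534.
So far: 241.798.
Order-1 term: 1/12 · (0.244287 − 0.604376) = -0.0300074.

S_1 ≈ 241.768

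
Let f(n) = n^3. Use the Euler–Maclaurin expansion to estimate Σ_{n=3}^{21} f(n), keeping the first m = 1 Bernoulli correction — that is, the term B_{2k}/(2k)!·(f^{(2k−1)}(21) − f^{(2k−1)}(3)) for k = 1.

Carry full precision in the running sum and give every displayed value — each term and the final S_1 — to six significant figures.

∫_3^21 x^3 dx evaluates to 48600.0.
½[f(3) + f(21)] = ½[27.0000 + 9261.00] = 4644.00.
Integral + boundary = 53244.0.
Correction k=1: B_{2}/2! · (f^{(1)}(21) − f^{(1)}(3)) = 1/12 · (1323.00 − 27.0000) = 108.000.

S_1 ≈ 53352.0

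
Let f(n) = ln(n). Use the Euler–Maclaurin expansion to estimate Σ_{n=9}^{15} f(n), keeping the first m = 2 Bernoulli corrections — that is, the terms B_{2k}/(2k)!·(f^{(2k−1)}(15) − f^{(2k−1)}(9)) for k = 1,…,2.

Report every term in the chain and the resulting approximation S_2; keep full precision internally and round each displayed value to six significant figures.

S_2 ≈ 17.2947

Integral: ∫_9^15 ln(x) dx = 14.8457.
½[f(9) + f(15)] = ½[2.19722 + 2.70805] = 2.45264.
Running total after boundary: 17.2984.
k=1: B_{2}/(2)! × [f^{(1)}(15) − f^{(1)}(9)] = 1/12 × (0.0666667 − 0.111111) = -0.00370370.
Partial sum through k=1: 17.2947.
k=2: B_{4}/(4)! × [f^{(3)}(15) − f^{(3)}(9)] = −1/720 × (0.000592593 − 0.00274348) = 2.98735e-06.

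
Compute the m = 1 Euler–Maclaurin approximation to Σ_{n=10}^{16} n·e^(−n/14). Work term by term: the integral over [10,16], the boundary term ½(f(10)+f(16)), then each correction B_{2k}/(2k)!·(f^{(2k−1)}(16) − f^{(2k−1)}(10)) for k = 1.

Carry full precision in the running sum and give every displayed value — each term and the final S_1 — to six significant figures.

S_1 ≈ 35.5288

∫_10^16 x·e^(−x/14) dx evaluates to 30.5452.
½[f(10) + f(16)] = ½[4.89542 + 5.10250] = 4.99896.
Running total after boundary: 35.5442.
Correction k=1: B_{2}/2! · (f^{(1)}(16) − f^{(1)}(10)) = 1/12 · (-0.0455581 − 0.139869) = -0.0154523.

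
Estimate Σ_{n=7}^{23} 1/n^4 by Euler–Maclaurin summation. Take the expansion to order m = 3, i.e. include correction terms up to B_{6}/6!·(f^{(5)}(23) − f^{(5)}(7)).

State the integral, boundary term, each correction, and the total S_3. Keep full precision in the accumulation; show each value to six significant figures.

S_3 ≈ 0.00117404

∫_7^23 1/x^4 dx evaluates to 0.000944421.
Endpoint term: (f(7) + f(23))/2 = (0.000416493 + 3.57346e-06)/2 = 0.000210033.
So far: 0.00115445.
Correction k=1: B_{2}/2! · (f^{(1)}(23) − f^{(1)}(7)) = 1/12 · (-6.21471e-07 − (-0.000237996)) = 1.97812e-05.
Partial sum through k=1: 0.00117424.
Correction k=2: B_{4}/4! · (f^{(3)}(23) − f^{(3)}(7)) = −1/720 · (-3.52441e-08 − (-0.000145712)) = -2.02329e-07.
Partial sum through k=2: 0.00117403.
Correction k=3: B_{6}/6! · (f^{(5)}(23) − f^{(5)}(7)) = 1/30240 · (-3.73094e-09 − (-0.000166528)) = 5.50675e-09.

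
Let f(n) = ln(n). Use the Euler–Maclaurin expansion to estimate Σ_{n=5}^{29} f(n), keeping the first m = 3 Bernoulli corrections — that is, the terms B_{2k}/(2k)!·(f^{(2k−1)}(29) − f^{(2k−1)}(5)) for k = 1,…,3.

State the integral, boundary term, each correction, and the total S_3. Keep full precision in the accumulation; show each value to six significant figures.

S_3 ≈ 68.0790

The integral term ∫_5^29 ln(x) dx = 65.6044.
Boundary: ½(f(5) + f(29)) = ½(1.60944 + 3.36730) = 2.48837.
Running total after boundary: 68.0928.
Correction k=1: B_{2}/2! · (f^{(1)}(29) − f^{(1)}(5)) = 1/12 · (0.0344828 − 0.200000) = -0.0137931.
Running total after k=1: 68.0790.
Correction k=2: B_{4}/4! · (f^{(3)}(29) − f^{(3)}(5)) = −1/720 · (8.20042e-05 − 0.0160000) = 2.21083e-05.
Running total after k=2: 68.0790.
Correction k=3: B_{6}/6! · (f^{(5)}(29) − f^{(5)}(5)) = 1/30240 · (1.17010e-06 − 0.00768000) = -2.53930e-07.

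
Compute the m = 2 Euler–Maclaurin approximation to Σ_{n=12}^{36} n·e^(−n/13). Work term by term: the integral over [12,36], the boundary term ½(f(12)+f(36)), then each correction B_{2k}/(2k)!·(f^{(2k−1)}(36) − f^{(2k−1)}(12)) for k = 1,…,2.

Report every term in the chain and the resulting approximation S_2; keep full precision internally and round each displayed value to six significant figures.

S_2 ≈ 92.6751

Integral: ∫_12^36 x·e^(−x/13) dx = 89.1744.
Endpoint term: (f(12) + f(36))/2 = (4.76754 + 2.25757)/2 = 3.51255.
So far: 92.6869.
k=1: B_{2}/(2)! × [f^{(1)}(36) − f^{(1)}(12)] = 1/12 × (-0.110949 − 0.0305611) = -0.0117925.
Partial sum through k=1: 92.6751.
k=2: B_{4}/(4)! × [f^{(3)}(36) − f^{(3)}(12)] = −1/720 × (8.56307e-05 − 0.00488255) = 6.66238e-06.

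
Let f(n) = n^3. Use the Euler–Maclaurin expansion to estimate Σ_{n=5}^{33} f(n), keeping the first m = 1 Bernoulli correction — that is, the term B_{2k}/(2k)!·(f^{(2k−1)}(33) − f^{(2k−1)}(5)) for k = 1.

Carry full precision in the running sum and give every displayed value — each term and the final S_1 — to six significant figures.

The integral term ∫_5^33 x^3 dx = 296324.
Endpoint term: (f(5) + f(33))/2 = (125.000 + 35937.0)/2 = 18031.0.
So far: 314355.
Order-1 term: 1/12 · (3267.00 − 75.0000) = 266.000.

S_1 ≈ 314621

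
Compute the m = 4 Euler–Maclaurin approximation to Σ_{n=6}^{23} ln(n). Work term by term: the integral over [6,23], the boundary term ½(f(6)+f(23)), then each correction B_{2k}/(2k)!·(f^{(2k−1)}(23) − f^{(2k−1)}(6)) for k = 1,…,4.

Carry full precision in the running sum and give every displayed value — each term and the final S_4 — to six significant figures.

The integral term ∫_6^23 ln(x) dx = 44.3658.
½[f(6) + f(23)] = ½[1.79176 + 3.13549] = 2.46363.
Integral + boundary = 46.8294.
k=1: B_{2}/(2)! × [f^{(1)}(23) − f^{(1)}(6)] = 1/12 × (0.0434783 − 0.166667) = -0.0102657.
Partial sum through k=1: 46.8192.
k=2: B_{4}/(4)! × [f^{(3)}(23) − f^{(3)}(6)] = −1/720 × (0.000164379 − 0.00925926) = 1.26318e-05.
Partial sum through k=2: 46.8192.
k=3: B_{6}/(6)! × [f^{(5)}(23) − f^{(5)}(6)] = 1/30240 × (3.72883e-06 − 0.00308642) = -1.01941e-07.
Partial sum through k=3: 46.8192.
k=4: B_{8}/(8)! × [f^{(7)}(23) − f^{(7)}(6)] = −1/1209600 × (2.11465e-07 − 0.00257202) = 2.12616e-09.

S_4 ≈ 46.8192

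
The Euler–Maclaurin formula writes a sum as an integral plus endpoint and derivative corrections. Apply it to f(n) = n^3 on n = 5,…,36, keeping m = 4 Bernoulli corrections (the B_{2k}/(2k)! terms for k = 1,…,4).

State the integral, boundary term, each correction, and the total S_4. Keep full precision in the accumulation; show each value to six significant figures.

∫_5^36 x^3 dx evaluates to 419748.
Boundary: ½(f(5) + f(36)) = ½(125.000 + 46656.0) = 23390.5.
So far: 443138.
Order-1 term: 1/12 · (3888.00 − 75.0000) = 317.750.
Running total after k=1: 443456.
Order-2 term: −1/720 · (6.00000 − 6.00000) = 0.00000.
Running total after k=2: 443456.
Order-3 term: 1/30240 · (0.00000 − 0.00000) = 0.00000.
Running total after k=3: 443456.
Order-4 term: −1/1209600 · (0.00000 − 0.00000) = 0.00000.

S_4 ≈ 443456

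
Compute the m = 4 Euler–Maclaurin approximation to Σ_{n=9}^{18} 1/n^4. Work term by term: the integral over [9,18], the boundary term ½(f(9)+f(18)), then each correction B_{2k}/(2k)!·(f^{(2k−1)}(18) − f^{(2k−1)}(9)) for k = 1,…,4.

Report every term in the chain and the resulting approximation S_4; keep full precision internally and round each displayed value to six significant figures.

S_4 ≈ 0.000486497

∫_9^18 1/x^4 dx evaluates to 0.000400091.
Endpoint term: (f(9) + f(18))/2 = (0.000152416 + 9.52599e-06)/2 = 8.09709e-05.
So far: 0.000481062.
Correction k=1: B_{2}/2! · (f^{(1)}(18) − f^{(1)}(9)) = 1/12 · (-2.11689e-06 − (-6.77404e-05)) = 5.46862e-06.
Partial sum through k=1: 0.000486531.
Correction k=2: B_{4}/4! · (f^{(3)}(18) − f^{(3)}(9)) = −1/720 · (-1.96008e-07 − (-2.50890e-05)) = -3.45736e-08.
Partial sum through k=2: 0.000486496.
Correction k=3: B_{6}/6! · (f^{(5)}(18) − f^{(5)}(9)) = 1/30240 · (-3.38779e-08 − (-1.73455e-05)) = 5.72474e-10.
Partial sum through k=3: 0.000486497.
Correction k=4: B_{8}/8! · (f^{(7)}(18) − f^{(7)}(9)) = −1/1209600 · (-9.41053e-09 − (-1.92728e-05)) = -1.59254e-11.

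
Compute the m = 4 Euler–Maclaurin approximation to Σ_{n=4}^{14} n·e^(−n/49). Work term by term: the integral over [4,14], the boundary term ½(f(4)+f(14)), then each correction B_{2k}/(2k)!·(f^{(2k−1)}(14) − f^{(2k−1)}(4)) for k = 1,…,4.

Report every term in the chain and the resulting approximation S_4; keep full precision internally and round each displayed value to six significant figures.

S_4 ≈ 80.6897

Integral: ∫_4^14 x·e^(−x/49) dx = 73.6119.
Endpoint term: (f(4) + f(14))/2 = (3.68644 + 10.5207)/2 = 7.10356.
Integral + boundary = 80.7155.
k=1: B_{2}/(2)! × [f^{(1)}(14) − f^{(1)}(4)] = 1/12 × (0.536769 − 0.846377) = -0.0258006.
Running total after k=1: 80.6897.
k=2: B_{4}/(4)! × [f^{(3)}(14) − f^{(3)}(4)] = −1/720 × (0.000849531 − 0.00112020) = 3.75928e-07.
Running total after k=2: 80.6897.
k=3: B_{6}/(6)! × [f^{(5)}(14) − f^{(5)}(4)] = 1/30240 × (6.14536e-07 − 7.86292e-07) = -5.67977e-12.
Running total after k=3: 80.6897.
k=4: B_{8}/(8)! × [f^{(7)}(14) − f^{(7)}(4)] = −1/1209600 × (3.64535e-10 − 4.60654e-10) = 7.94632e-17.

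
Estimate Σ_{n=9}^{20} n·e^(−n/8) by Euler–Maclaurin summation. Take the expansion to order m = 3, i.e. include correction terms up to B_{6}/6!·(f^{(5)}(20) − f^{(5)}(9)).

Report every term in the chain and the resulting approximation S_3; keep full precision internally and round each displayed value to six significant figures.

The integral term ∫_9^20 x·e^(−x/8) dx = 25.7657.
½[f(9) + f(20)] = ½[2.92187 + 1.64170] = 2.28179.
So far: 28.0475.
Order-1 term: 1/12 · (-0.123127 − (-0.0405816)) = -0.00687883.
After k=1: 28.0406.
Order-2 term: −1/720 · (0.000641289 − 0.00951130) = 1.23195e-05.
After k=2: 28.0406.
Order-3 term: 1/30240 · (5.01007e-05 − 0.000307136) = -8.49984e-09.

S_3 ≈ 28.0406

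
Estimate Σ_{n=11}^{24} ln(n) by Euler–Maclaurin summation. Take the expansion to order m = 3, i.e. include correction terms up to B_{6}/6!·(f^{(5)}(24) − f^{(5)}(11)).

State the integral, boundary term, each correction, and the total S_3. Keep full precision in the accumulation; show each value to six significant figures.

S_3 ≈ 39.6803

Integral: ∫_11^24 ln(x) dx = 36.8964.
Endpoint term: (f(11) + f(24))/2 = (2.39790 + 3.17805)/2 = 2.78797.
Running total after boundary: 39.6844.
Order-1 term: 1/12 · (0.0416667 − 0.0909091) = -0.00410354.
Partial sum through k=1: 39.6803.
Order-2 term: −1/720 · (0.000144676 − 0.00150263) = 1.88605e-06.
Partial sum through k=2: 39.6803.
Order-3 term: 1/30240 · (3.01408e-06 − 0.000149021) = -4.82827e-09.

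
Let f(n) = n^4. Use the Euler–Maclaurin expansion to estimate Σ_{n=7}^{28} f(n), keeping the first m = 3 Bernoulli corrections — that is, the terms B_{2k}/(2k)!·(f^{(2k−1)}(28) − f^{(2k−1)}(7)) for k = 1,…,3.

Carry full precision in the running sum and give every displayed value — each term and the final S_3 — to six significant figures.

The integral term ∫_7^28 x^4 dx = 3.43871e+06.
Endpoint term: (f(7) + f(28))/2 = (2401.00 + 614656)/2 = 308528.
Integral + boundary = 3.74724e+06.
Order-1 term: 1/12 · (87808.0 − 1372.00) = 7203.00.
After k=1: 3.75444e+06.
Order-2 term: −1/720 · (672.000 − 168.000) = -0.700000.
After k=2: 3.75444e+06.
Order-3 term: 1/30240 · (0.00000 − 0.00000) = 0.00000.

S_3 ≈ 3.75444e+06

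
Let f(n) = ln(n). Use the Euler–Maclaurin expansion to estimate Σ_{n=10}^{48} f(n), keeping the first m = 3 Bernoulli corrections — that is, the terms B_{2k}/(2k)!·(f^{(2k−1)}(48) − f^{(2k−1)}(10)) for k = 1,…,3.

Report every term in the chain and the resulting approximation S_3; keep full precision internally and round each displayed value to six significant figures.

S_3 ≈ 127.872

The integral term ∫_10^48 ln(x) dx = 124.792.
½[f(10) + f(48)] = ½[2.30259 + 3.87120] = 3.08689.
Running total after boundary: 127.879.
k=1: B_{2}/(2)! × [f^{(1)}(48) − f^{(1)}(10)] = 1/12 × (0.0208333 − 0.100000) = -0.00659722.
After k=1: 127.872.
k=2: B_{4}/(4)! × [f^{(3)}(48) − f^{(3)}(10)] = −1/720 × (1.80845e-05 − 0.00200000) = 2.75266e-06.
After k=2: 127.872.
k=3: B_{6}/(6)! × [f^{(5)}(48) − f^{(5)}(10)] = 1/30240 × (9.41901e-08 − 0.000240000) = -7.93339e-09.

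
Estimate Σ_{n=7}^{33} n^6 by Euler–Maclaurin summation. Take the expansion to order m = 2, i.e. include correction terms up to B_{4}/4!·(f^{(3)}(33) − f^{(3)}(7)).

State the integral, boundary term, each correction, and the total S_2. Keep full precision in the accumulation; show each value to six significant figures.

S_2 ≈ 6.75358e+09

Integral: ∫_7^33 x^6 dx = 6.08823e+09.
Boundary: ½(f(7) + f(33)) = ½(117649 + 1.29147e+09) = 6.45793e+08.
Running total after boundary: 6.73402e+09.
k=1: B_{2}/(2)! × [f^{(1)}(33) − f^{(1)}(7)] = 1/12 × (2.34812e+08 − 100842) = 1.95593e+07.
Partial sum through k=1: 6.75358e+09.
k=2: B_{4}/(4)! × [f^{(3)}(33) − f^{(3)}(7)] = −1/720 × (4.31244e+06 − 41160.0) = -5932.33.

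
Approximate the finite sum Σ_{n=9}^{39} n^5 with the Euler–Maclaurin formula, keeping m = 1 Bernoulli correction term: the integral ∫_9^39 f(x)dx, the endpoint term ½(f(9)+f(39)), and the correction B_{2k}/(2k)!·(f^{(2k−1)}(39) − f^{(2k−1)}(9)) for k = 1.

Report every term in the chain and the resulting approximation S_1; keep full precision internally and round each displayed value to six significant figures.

∫_9^39 x^5 dx evaluates to 5.86369e+08.
½[f(9) + f(39)] = ½[59049.0 + 9.02242e+07] = 4.51416e+07.
Integral + boundary = 6.31510e+08.
Correction k=1: B_{2}/2! · (f^{(1)}(39) − f^{(1)}(9)) = 1/12 · (1.15672e+07 − 32805.0) = 961200.

S_1 ≈ 6.32472e+08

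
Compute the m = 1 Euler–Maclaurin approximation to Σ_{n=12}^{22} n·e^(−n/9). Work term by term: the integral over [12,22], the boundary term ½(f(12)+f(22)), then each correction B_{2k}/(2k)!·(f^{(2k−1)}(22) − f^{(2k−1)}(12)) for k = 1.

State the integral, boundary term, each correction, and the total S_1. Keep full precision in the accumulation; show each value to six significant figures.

S_1 ≈ 28.1428

Integral: ∫_12^22 x·e^(−x/9) dx = 25.6098.
Endpoint term: (f(12) + f(22))/2 = (3.16317 + 1.90904)/2 = 2.53610.
So far: 28.1459.
k=1: B_{2}/(2)! × [f^{(1)}(22) − f^{(1)}(12)] = 1/12 × (-0.125341 − (-0.0878657)) = -0.00312292.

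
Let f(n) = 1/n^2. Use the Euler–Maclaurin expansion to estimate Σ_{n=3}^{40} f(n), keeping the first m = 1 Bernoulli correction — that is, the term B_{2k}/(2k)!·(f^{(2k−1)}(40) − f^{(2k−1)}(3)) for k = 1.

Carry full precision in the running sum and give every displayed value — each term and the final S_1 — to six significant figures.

S_1 ≈ 0.370372

Integral: ∫_3^40 1/x^2 dx = 0.308333.
Endpoint term: (f(3) + f(40))/2 = (0.111111 + 0.000625000)/2 = 0.0558681.
Integral + boundary = 0.364201.
Order-1 term: 1/12 · (-3.12500e-05 − (-0.0740741)) = 0.00617024.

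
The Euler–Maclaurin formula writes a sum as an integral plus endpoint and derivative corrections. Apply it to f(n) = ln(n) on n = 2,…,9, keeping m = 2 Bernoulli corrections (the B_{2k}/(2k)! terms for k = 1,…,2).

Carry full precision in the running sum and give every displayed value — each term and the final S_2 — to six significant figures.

Integral: ∫_2^9 ln(x) dx = 11.3887.
Boundary: ½(f(2) + f(9)) = ½(0.693147 + 2.19722) = 1.44519.
Running total after boundary: 12.8339.
Order-1 term: 1/12 · (0.111111 − 0.500000) = -0.0324074.
After k=1: 12.8015.
Order-2 term: −1/720 · (0.00274348 − 0.250000) = 0.000343412.

S_2 ≈ 12.8018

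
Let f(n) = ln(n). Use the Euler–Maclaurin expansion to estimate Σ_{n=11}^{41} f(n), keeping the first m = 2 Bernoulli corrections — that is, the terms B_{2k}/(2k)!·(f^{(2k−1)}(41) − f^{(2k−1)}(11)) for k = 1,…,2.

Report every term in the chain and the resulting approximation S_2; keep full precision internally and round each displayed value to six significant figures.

S_2 ≈ 98.9298

∫_11^41 ln(x) dx evaluates to 95.8796.
½[f(11) + f(41)] = ½[2.39790 + 3.71357] = 3.05573.
Running total after boundary: 98.9353.
k=1: B_{2}/(2)! × [f^{(1)}(41) − f^{(1)}(11)] = 1/12 × (0.0243902 − 0.0909091) = -0.00554324.
Running total after k=1: 98.9298.
k=2: B_{4}/(4)! × [f^{(3)}(41) − f^{(3)}(11)] = −1/720 × (2.90187e-05 − 0.00150263) = 2.04668e-06.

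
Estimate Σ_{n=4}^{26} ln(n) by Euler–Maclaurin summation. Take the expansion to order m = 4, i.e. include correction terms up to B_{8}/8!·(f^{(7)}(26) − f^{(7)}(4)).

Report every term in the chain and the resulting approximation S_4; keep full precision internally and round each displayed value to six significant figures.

Integral: ∫_4^26 ln(x) dx = 57.1653.
Endpoint term: (f(4) + f(26))/2 = (1.38629 + 3.25810)/2 = 2.32220.
Running total after boundary: 59.4875.
k=1: B_{2}/(2)! × [f^{(1)}(26) − f^{(1)}(4)] = 1/12 × (0.0384615 − 0.250000) = -0.0176282.
Running total after k=1: 59.4699.
k=2: B_{4}/(4)! × [f^{(3)}(26) − f^{(3)}(4)] = −1/720 × (0.000113792 − 0.0312500) = 4.32447e-05.
Running total after k=2: 59.4699.
k=3: B_{6}/(6)! × [f^{(5)}(26) − f^{(5)}(4)] = 1/30240 × (2.01997e-06 − 0.0234375) = -7.74983e-07.
Running total after k=3: 59.4699.
k=4: B_{8}/(8)! × [f^{(7)}(26) − f^{(7)}(4)] = −1/1209600 × (8.96436e-08 − 0.0439453) = 3.63304e-08.

S_4 ≈ 59.4699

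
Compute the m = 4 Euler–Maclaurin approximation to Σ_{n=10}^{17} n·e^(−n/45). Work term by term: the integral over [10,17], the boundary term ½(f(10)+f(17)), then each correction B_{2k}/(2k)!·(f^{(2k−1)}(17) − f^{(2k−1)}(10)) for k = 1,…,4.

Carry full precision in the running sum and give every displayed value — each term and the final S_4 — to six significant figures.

Integral: ∫_10^17 x·e^(−x/45) dx = 69.6071.
½[f(10) + f(17)] = ½[8.00737 + 11.6515] = 9.82944.
Integral + boundary = 79.4365.
k=1: B_{2}/(2)! × [f^{(1)}(17) − f^{(1)}(10)] = 1/12 × (0.426460 − 0.622796) = -0.0163613.
Partial sum through k=1: 79.4202.
k=2: B_{4}/(4)! × [f^{(3)}(17) − f^{(3)}(10)] = −1/720 × (0.000887519 − 0.00109841) = 2.92898e-07.
Partial sum through k=2: 79.4202.
k=3: B_{6}/(6)! × [f^{(5)}(17) − f^{(5)}(10)] = 1/30240 × (7.72563e-07 − 9.32966e-07) = -5.30434e-12.
Partial sum through k=3: 79.4202.
k=4: B_{8}/(8)! × [f^{(7)}(17) − f^{(7)}(10)] = −1/1209600 × (5.46590e-10 − 6.53585e-10) = 8.84550e-17.

S_4 ≈ 79.4202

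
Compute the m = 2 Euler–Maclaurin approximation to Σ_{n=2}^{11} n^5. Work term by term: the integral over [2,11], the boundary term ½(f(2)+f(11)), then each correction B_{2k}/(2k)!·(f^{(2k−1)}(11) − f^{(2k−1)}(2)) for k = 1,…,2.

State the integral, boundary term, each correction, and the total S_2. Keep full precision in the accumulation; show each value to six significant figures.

The integral term ∫_2^11 x^5 dx = 295250.
Endpoint term: (f(2) + f(11))/2 = (32.0000 + 161051)/2 = 80541.5.
Running total after boundary: 375791.
k=1: B_{2}/(2)! × [f^{(1)}(11) − f^{(1)}(2)] = 1/12 × (73205.0 − 80.0000) = 6093.75.
After k=1: 381885.
k=2: B_{4}/(4)! × [f^{(3)}(11) − f^{(3)}(2)] = −1/720 × (7260.00 − 240.000) = -9.75000.

S_2 ≈ 381875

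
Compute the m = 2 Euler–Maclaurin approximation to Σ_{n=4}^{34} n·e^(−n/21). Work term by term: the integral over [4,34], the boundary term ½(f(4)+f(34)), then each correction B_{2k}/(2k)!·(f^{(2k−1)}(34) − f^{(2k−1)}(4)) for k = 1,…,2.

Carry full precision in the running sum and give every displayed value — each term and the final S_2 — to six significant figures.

S_2 ≈ 210.111

∫_4^34 x·e^(−x/21) dx evaluates to 205.156.
½[f(4) + f(34)] = ½[3.30626 + 6.73497] = 5.02061.
Integral + boundary = 210.177.
k=1: B_{2}/(2)! × [f^{(1)}(34) − f^{(1)}(4)] = 1/12 × (-0.122625 − 0.669124) = -0.0659792.
Running total after k=1: 210.111.
k=2: B_{4}/(4)! × [f^{(3)}(34) − f^{(3)}(4)] = −1/720 × (0.000620293 − 0.00526588) = 6.45221e-06.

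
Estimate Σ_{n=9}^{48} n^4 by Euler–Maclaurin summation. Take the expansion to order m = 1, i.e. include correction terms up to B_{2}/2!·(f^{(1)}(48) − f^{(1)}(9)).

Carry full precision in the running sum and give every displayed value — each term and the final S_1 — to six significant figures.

S_1 ≈ 5.36431e+07

Integral: ∫_9^48 x^4 dx = 5.09490e+07.
½[f(9) + f(48)] = ½[6561.00 + 5.30842e+06] = 2.65749e+06.
Integral + boundary = 5.36065e+07.
Order-1 term: 1/12 · (442368 − 2916.00) = 36621.0.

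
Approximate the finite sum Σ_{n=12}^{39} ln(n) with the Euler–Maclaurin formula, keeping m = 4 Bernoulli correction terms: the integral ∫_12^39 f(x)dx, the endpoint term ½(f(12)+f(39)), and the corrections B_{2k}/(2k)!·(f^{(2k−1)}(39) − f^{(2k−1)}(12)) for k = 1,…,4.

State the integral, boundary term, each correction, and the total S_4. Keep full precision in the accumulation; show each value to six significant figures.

S_4 ≈ 89.1295

The integral term ∫_12^39 ln(x) dx = 86.0600.
Boundary: ½(f(12) + f(39)) = ½(2.48491 + 3.66356) = 3.07423.
Integral + boundary = 89.1343.
Order-1 term: 1/12 · (0.0256410 − 0.0833333) = -0.00480769.
Running total after k=1: 89.1295.
Order-2 term: −1/720 · (3.37160e-05 − 0.00115741) = 1.56068e-06.
Running total after k=2: 89.1295.
Order-3 term: 1/30240 · (2.66004e-07 − 9.64506e-05) = -3.18071e-09.
Running total after k=3: 89.1295.
Order-4 term: −1/1209600 · (5.24663e-09 − 2.00939e-05) = 1.66077e-11.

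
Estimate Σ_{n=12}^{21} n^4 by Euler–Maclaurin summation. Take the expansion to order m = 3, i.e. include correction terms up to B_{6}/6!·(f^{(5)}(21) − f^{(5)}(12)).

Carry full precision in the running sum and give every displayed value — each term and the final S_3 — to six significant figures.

S_3 ≈ 877173

Integral: ∫_12^21 x^4 dx = 767054.
½[f(12) + f(21)] = ½[20736.0 + 194481] = 107608.
Integral + boundary = 874662.
k=1: B_{2}/(2)! × [f^{(1)}(21) − f^{(1)}(12)] = 1/12 × (37044.0 − 6912.00) = 2511.00.
After k=1: 877173.
k=2: B_{4}/(4)! × [f^{(3)}(21) − f^{(3)}(12)] = −1/720 × (504.000 − 288.000) = -0.300000.
After k=2: 877173.
k=3: B_{6}/(6)! × [f^{(5)}(21) − f^{(5)}(12)] = 1/30240 × (0.00000 − 0.00000) = 0.00000.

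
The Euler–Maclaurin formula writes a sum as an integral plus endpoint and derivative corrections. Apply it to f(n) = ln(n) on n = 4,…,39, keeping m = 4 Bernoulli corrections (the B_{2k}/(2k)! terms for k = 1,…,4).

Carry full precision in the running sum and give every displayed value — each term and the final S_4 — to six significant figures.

S_4 ≈ 104.840

Integral: ∫_4^39 ln(x) dx = 102.334.
Boundary: ½(f(4) + f(39)) = ½(1.38629 + 3.66356) = 2.52493.
Running total after boundary: 104.859.
Correction k=1: B_{2}/2! · (f^{(1)}(39) − f^{(1)}(4)) = 1/12 · (0.0256410 − 0.250000) = -0.0186966.
Partial sum through k=1: 104.840.
Correction k=2: B_{4}/4! · (f^{(3)}(39) − f^{(3)}(4)) = −1/720 · (3.37160e-05 − 0.0312500) = 4.33559e-05.
Partial sum through k=2: 104.840.
Correction k=3: B_{6}/6! · (f^{(5)}(39) − f^{(5)}(4)) = 1/30240 · (2.66004e-07 − 0.0234375) = -7.75041e-07.
Partial sum through k=3: 104.840.
Correction k=4: B_{8}/8! · (f^{(7)}(39) − f^{(7)}(4)) = −1/1209600 · (5.24663e-09 − 0.0439453) = 3.63304e-08.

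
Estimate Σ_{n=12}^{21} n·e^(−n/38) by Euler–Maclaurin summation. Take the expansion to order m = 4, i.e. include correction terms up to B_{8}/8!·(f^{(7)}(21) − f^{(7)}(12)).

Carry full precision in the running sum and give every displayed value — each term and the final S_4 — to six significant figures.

S_4 ≈ 105.780

∫_12^21 x·e^(−x/38) dx evaluates to 95.3827.
Endpoint term: (f(12) + f(21))/2 = (8.75056 + 12.0841)/2 = 10.4173.
Running total after boundary: 105.800.
Order-1 term: 1/12 · (0.257431 − 0.498935) = -0.0201254.
Running total after k=1: 105.780.
Order-2 term: −1/720 · (0.000975275 − 0.00135551) = 5.28108e-07.
Running total after k=2: 105.780.
Order-3 term: 1/30240 · (1.22734e-06 − 1.63816e-06) = -1.35854e-11.
Running total after k=3: 105.780.
Order-4 term: −1/1209600 · (1.23219e-09 − 1.61884e-09) = 3.19652e-16.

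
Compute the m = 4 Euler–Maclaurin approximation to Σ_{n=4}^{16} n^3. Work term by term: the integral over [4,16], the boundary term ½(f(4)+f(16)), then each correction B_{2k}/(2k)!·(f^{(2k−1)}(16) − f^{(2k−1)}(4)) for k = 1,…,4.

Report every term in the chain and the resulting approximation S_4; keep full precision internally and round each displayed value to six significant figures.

Integral: ∫_4^16 x^3 dx = 16320.0.
½[f(4) + f(16)] = ½[64.0000 + 4096.00] = 2080.00.
So far: 18400.0.
Correction k=1: B_{2}/2! · (f^{(1)}(16) − f^{(1)}(4)) = 1/12 · (768.000 − 48.0000) = 60.0000.
Partial sum through k=1: 18460.0.
Correction k=2: B_{4}/4! · (f^{(3)}(16) − f^{(3)}(4)) = −1/720 · (6.00000 − 6.00000) = 0.00000.
Partial sum through k=2: 18460.0.
Correction k=3: B_{6}/6! · (f^{(5)}(16) − f^{(5)}(4)) = 1/30240 · (0.00000 − 0.00000) = 0.00000.
Partial sum through k=3: 18460.0.
Correction k=4: B_{8}/8! · (f^{(7)}(16) − f^{(7)}(4)) = −1/1209600 · (0.00000 − 0.00000) = 0.00000.

S_4 ≈ 18460.0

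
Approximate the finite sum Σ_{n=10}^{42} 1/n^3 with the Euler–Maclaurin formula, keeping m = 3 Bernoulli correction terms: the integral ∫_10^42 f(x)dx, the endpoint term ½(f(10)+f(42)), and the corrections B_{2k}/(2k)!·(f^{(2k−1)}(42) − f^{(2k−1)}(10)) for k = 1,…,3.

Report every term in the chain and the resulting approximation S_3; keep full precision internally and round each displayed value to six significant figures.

∫_10^42 1/x^3 dx evaluates to 0.00471655.
½[f(10) + f(42)] = ½[0.00100000 + 1.34975e-05] = 0.000506749.
So far: 0.00522330.
k=1: B_{2}/(2)! × [f^{(1)}(42) − f^{(1)}(10)] = 1/12 × (-9.64104e-07 − (-0.000300000)) = 2.49197e-05.
After k=1: 0.00524822.
k=2: B_{4}/(4)! × [f^{(3)}(42) − f^{(3)}(10)] = −1/720 × (-1.09309e-08 − (-6.00000e-05)) = -8.33182e-08.
After k=2: 0.00524814.
k=3: B_{6}/(6)! × [f^{(5)}(42) − f^{(5)}(10)] = 1/30240 × (-2.60259e-10 − (-2.52000e-05)) = 8.33325e-10.

S_3 ≈ 0.00524814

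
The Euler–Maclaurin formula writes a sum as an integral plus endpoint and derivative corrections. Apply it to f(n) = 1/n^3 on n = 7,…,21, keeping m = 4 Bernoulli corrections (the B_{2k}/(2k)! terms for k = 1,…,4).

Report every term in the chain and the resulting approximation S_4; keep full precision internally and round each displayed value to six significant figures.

The integral term ∫_7^21 1/x^3 dx = 0.00907029.
½[f(7) + f(21)] = ½[0.00291545 + 0.000107980] = 0.00151172.
Running total after boundary: 0.0105820.
k=1: B_{2}/(2)! × [f^{(1)}(21) − f^{(1)}(7)] = 1/12 × (-1.54257e-05 − (-0.00124948)) = 0.000102838.
Running total after k=1: 0.0106848.
k=2: B_{4}/(4)! × [f^{(3)}(21) − f^{(3)}(7)] = −1/720 × (-6.99577e-07 − (-0.000509992)) = -7.07350e-07.
Running total after k=2: 0.0106841.
k=3: B_{6}/(6)! × [f^{(5)}(21) − f^{(5)}(7)] = 1/30240 × (-6.66264e-08 − (-0.000437136)) = 1.44533e-08.
Running total after k=3: 0.0106842.
k=4: B_{8}/(8)! × [f^{(7)}(21) − f^{(7)}(7)] = −1/1209600 × (-1.08778e-08 − (-0.000642322)) = -5.31011e-10.

S_4 ≈ 0.0106842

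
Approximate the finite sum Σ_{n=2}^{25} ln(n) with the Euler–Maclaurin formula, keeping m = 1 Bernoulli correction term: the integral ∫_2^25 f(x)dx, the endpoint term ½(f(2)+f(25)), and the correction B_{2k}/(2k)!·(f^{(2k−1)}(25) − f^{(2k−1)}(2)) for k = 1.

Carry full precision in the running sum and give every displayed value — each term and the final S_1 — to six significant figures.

S_1 ≈ 58.0033

The integral term ∫_2^25 ln(x) dx = 56.0856.
Endpoint term: (f(2) + f(25))/2 = (0.693147 + 3.21888)/2 = 1.95601.
So far: 58.0416.
k=1: B_{2}/(2)! × [f^{(1)}(25) − f^{(1)}(2)] = 1/12 × (0.0400000 − 0.500000) = -0.0383333.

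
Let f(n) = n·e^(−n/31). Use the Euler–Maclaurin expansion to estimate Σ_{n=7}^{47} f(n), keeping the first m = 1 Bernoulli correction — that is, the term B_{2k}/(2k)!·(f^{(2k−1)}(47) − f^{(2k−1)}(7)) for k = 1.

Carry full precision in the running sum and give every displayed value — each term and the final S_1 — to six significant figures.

S_1 ≈ 416.889

The integral term ∫_7^47 x·e^(−x/31) dx = 408.997.
Boundary: ½(f(7) + f(47)) = ½(5.58511 + 10.3193) = 7.95222.
So far: 416.950.
Order-1 term: 1/12 · (-0.113321 − 0.617708) = -0.0609191.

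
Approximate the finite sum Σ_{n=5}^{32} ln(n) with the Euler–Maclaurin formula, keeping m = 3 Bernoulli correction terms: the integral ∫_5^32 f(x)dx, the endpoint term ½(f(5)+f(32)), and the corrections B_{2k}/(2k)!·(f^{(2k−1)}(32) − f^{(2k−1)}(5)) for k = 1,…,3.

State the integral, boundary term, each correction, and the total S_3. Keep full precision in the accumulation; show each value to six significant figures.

S_3 ≈ 78.3799

The integral term ∫_5^32 ln(x) dx = 75.8564.
Endpoint term: (f(5) + f(32))/2 = (1.60944 + 3.46574)/2 = 2.53759.
Running total after boundary: 78.3939.
Correction k=1: B_{2}/2! · (f^{(1)}(32) − f^{(1)}(5)) = 1/12 · (0.0312500 − 0.200000) = -0.0140625.
Running total after k=1: 78.3799.
Correction k=2: B_{4}/4! · (f^{(3)}(32) − f^{(3)}(5)) = −1/720 · (6.10352e-05 − 0.0160000) = 2.21375e-05.
Running total after k=2: 78.3799.
Correction k=3: B_{6}/6! · (f^{(5)}(32) − f^{(5)}(5)) = 1/30240 · (7.15256e-07 − 0.00768000) = -2.53945e-07.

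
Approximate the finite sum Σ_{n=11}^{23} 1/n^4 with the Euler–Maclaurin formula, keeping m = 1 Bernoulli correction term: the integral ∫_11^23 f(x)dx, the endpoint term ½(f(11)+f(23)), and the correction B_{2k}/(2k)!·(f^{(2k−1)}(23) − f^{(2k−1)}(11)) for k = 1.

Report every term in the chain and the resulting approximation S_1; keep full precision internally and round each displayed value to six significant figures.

∫_11^23 1/x^4 dx evaluates to 0.000223042.
Endpoint term: (f(11) + f(23))/2 = (6.83013e-05 + 3.57346e-06)/2 = 3.59374e-05.
So far: 0.000258979.
Order-1 term: 1/12 · (-6.21471e-07 − (-2.48369e-05)) = 2.01795e-06.

S_1 ≈ 0.000260997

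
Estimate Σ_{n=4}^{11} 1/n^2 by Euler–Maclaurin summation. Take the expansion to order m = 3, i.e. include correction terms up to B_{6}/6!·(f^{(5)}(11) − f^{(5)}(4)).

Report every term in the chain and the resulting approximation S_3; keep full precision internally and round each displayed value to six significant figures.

Integral: ∫_4^11 1/x^2 dx = 0.159091.
Boundary: ½(f(4) + f(11)) = ½(0.0625000 + 0.00826446) = 0.0353822.
Running total after boundary: 0.194473.
k=1: B_{2}/(2)! × [f^{(1)}(11) − f^{(1)}(4)] = 1/12 × (-0.00150263 − (-0.0312500)) = 0.00247895.
Partial sum through k=1: 0.196952.
k=2: B_{4}/(4)! × [f^{(3)}(11) − f^{(3)}(4)] = −1/720 × (-0.000149021 − (-0.0234375)) = -3.23451e-05.
Partial sum through k=2: 0.196920.
k=3: B_{6}/(6)! × [f^{(5)}(11) − f^{(5)}(4)] = 1/30240 × (-3.69474e-05 − (-0.0439453)) = 1.45200e-06.

S_3 ≈ 0.196921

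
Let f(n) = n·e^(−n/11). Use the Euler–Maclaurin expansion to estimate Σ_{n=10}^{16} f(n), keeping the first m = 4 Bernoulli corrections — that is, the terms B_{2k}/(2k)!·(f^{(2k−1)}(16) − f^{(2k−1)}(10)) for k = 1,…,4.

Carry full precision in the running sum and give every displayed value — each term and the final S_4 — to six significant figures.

S_4 ≈ 27.5869

Integral: ∫_10^16 x·e^(−x/11) dx = 23.7162.
Endpoint term: (f(10) + f(16))/2 = (4.02890 + 3.73610)/2 = 3.88250.
Running total after boundary: 27.5987.
k=1: B_{2}/(2)! × [f^{(1)}(16) − f^{(1)}(10)] = 1/12 × (-0.106139 − 0.0366264) = -0.0118971.
Running total after k=1: 27.5868.
k=2: B_{4}/(4)! × [f^{(3)}(16) − f^{(3)}(10)] = −1/720 × (0.00298243 − 0.00696204) = 5.52724e-06.
Running total after k=2: 27.5869.
k=3: B_{6}/(6)! × [f^{(5)}(16) − f^{(5)}(10)] = 1/30240 × (5.65458e-05 − 0.000112573) = -1.85277e-09.
Running total after k=3: 27.5869.
k=4: B_{8}/(8)! × [f^{(7)}(16) − f^{(7)}(10)] = −1/1209600 × (7.30937e-07 − 1.38520e-06) = 5.40893e-13.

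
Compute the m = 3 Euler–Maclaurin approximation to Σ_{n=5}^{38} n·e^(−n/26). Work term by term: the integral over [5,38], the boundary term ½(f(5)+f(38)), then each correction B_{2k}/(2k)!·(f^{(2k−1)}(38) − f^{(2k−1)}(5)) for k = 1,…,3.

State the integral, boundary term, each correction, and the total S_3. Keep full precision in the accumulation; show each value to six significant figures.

The integral term ∫_5^38 x·e^(−x/26) dx = 279.146.
Boundary: ½(f(5) + f(38)) = ½(4.12526 + 8.81141) = 6.46834.
Integral + boundary = 285.614.
Correction k=1: B_{2}/2! · (f^{(1)}(38) − f^{(1)}(5)) = 1/12 · (-0.107021 − 0.666389) = -0.0644508.
After k=1: 285.549.
Correction k=2: B_{4}/4! · (f^{(3)}(38) − f^{(3)}(5)) = −1/720 · (0.000527718 − 0.00342677) = 4.02646e-06.
After k=2: 285.549.
Correction k=3: B_{6}/6! · (f^{(5)}(38) − f^{(5)}(5)) = 1/30240 · (1.79549e-06 − 8.68011e-06) = -2.27666e-10.

S_3 ≈ 285.549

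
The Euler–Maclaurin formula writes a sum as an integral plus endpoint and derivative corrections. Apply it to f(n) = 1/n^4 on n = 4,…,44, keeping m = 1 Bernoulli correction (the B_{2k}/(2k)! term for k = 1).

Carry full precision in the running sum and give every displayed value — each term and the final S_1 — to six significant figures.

Integral: ∫_4^44 1/x^4 dx = 0.00520442.
½[f(4) + f(44)] = ½[0.00390625 + 2.66802e-07] = 0.00195326.
So far: 0.00715768.
k=1: B_{2}/(2)! × [f^{(1)}(44) − f^{(1)}(4)] = 1/12 × (-2.42547e-08 − (-0.00390625)) = 0.000325519.

S_1 ≈ 0.00748320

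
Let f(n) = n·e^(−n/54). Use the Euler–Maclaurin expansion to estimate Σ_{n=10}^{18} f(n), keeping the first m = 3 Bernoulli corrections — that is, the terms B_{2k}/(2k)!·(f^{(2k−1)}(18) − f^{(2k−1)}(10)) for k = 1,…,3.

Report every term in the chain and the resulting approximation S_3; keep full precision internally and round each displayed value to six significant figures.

Integral: ∫_10^18 x·e^(−x/54) dx = 85.8908.
½[f(10) + f(18)] = ½[8.30950 + 12.8976] = 10.6035.
Integral + boundary = 96.4943.
k=1: B_{2}/(2)! × [f^{(1)}(18) − f^{(1)}(10)] = 1/12 × (0.477688 − 0.677071) = -0.0166153.
After k=1: 96.4777.
k=2: B_{4}/(4)! × [f^{(3)}(18) − f^{(3)}(10)] = −1/720 × (0.000655264 − 0.000802116) = 2.03962e-07.
After k=2: 96.4777.
k=3: B_{6}/(6)! × [f^{(5)}(18) − f^{(5)}(10)] = 1/30240 × (3.93248e-07 − 4.70522e-07) = -2.55534e-12.

S_3 ≈ 96.4777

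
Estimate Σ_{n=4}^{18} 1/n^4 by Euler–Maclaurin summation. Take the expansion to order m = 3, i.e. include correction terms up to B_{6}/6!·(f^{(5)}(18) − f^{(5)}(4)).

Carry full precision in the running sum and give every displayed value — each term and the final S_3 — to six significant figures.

Integral: ∫_4^18 1/x^4 dx = 0.00515118.
Endpoint term: (f(4) + f(18))/2 = (0.00390625 + 9.52599e-06)/2 = 0.00195789.
Running total after boundary: 0.00710907.
Correction k=1: B_{2}/2! · (f^{(1)}(18) − f^{(1)}(4)) = 1/12 · (-2.11689e-06 − (-0.00390625)) = 0.000325344.
After k=1: 0.00743441.
Correction k=2: B_{4}/4! · (f^{(3)}(18) − f^{(3)}(4)) = −1/720 · (-1.96008e-07 − (-0.00732422)) = -1.01723e-05.
After k=2: 0.00742424.
Correction k=3: B_{6}/6! · (f^{(5)}(18) − f^{(5)}(4)) = 1/30240 · (-3.38779e-08 − (-0.0256348)) = 8.47709e-07.

S_3 ≈ 0.00742509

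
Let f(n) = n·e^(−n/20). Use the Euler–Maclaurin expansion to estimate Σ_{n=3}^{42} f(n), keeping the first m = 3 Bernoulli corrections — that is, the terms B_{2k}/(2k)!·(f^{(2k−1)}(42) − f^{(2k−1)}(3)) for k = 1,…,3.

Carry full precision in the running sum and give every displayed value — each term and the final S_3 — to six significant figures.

The integral term ∫_3^42 x·e^(−x/20) dx = 244.080.
Boundary: ½(f(3) + f(42)) = ½(2.58212 + 5.14317) = 3.86265.
Integral + boundary = 247.942.
Order-1 term: 1/12 · (-0.134702 − 0.731602) = -0.0721920.
Running total after k=1: 247.870.
Order-2 term: −1/720 · (0.000275527 − 0.00613254) = 8.13475e-06.
Running total after k=2: 247.870.
Order-3 term: 1/30240 · (2.21952e-06 − 2.60902e-05) = -7.89375e-10.

S_3 ≈ 247.870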